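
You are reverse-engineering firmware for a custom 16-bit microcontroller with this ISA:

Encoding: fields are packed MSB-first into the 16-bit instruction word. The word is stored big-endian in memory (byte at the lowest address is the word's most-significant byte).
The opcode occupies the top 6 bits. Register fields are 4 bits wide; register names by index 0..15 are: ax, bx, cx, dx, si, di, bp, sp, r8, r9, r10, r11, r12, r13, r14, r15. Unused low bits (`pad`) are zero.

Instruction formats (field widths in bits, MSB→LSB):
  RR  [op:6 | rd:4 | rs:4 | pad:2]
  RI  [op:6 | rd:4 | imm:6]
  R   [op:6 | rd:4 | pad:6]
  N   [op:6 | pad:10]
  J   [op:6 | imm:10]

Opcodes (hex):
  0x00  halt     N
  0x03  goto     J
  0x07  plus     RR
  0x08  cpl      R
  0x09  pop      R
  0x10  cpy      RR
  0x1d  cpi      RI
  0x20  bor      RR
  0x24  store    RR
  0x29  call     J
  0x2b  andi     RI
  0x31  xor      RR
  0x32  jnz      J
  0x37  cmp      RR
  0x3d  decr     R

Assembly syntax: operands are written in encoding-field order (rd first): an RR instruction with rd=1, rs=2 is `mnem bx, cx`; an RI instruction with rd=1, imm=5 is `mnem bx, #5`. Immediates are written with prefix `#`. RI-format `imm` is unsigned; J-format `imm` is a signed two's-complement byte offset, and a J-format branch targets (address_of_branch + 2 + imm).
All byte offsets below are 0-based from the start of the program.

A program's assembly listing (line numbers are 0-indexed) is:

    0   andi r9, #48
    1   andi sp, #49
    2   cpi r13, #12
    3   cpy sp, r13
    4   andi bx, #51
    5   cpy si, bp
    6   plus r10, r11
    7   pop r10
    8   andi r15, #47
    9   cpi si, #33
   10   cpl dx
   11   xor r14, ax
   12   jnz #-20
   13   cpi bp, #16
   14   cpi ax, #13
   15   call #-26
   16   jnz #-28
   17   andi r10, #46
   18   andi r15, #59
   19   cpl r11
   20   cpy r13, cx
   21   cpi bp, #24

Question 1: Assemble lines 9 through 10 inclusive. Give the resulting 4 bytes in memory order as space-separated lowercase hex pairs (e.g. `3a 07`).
L9: cpi op=0x1d:6|rd=4:4|imm=33:6 ⇒ 0x7521 ⇒ big 75 21
L10: cpl op=0x8:6|rd=3:4|pad=0:6 ⇒ 0x20c0 ⇒ big 20 c0

75 21 20 c0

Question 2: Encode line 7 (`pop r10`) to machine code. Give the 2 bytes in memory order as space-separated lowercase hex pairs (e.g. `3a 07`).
26 80

line 7 (pop): pack op=0x9:6|rd=10:4|pad=0:6 = 0x2680; big→ 26 80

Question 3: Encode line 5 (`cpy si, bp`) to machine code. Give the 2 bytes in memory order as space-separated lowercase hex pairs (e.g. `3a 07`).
41 18

L5: cpy op=0x10:6|rd=4:4|rs=6:4|pad=0:2 ⇒ 0x4118 ⇒ big 41 18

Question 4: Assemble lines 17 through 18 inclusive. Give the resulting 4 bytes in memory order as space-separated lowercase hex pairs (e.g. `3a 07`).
ae ae af fb

line 17 (andi): pack op=0x2b:6|rd=10:4|imm=46:6 = 0xaeae; big→ ae ae
line 18 (andi): pack op=0x2b:6|rd=15:4|imm=59:6 = 0xaffb; big→ af fb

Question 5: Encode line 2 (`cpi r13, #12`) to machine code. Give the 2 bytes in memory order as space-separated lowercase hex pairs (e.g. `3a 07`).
2. cpi fields op=0x1d:6|rd=13:4|imm=12:6 → word 774ch → 77 4c

77 4c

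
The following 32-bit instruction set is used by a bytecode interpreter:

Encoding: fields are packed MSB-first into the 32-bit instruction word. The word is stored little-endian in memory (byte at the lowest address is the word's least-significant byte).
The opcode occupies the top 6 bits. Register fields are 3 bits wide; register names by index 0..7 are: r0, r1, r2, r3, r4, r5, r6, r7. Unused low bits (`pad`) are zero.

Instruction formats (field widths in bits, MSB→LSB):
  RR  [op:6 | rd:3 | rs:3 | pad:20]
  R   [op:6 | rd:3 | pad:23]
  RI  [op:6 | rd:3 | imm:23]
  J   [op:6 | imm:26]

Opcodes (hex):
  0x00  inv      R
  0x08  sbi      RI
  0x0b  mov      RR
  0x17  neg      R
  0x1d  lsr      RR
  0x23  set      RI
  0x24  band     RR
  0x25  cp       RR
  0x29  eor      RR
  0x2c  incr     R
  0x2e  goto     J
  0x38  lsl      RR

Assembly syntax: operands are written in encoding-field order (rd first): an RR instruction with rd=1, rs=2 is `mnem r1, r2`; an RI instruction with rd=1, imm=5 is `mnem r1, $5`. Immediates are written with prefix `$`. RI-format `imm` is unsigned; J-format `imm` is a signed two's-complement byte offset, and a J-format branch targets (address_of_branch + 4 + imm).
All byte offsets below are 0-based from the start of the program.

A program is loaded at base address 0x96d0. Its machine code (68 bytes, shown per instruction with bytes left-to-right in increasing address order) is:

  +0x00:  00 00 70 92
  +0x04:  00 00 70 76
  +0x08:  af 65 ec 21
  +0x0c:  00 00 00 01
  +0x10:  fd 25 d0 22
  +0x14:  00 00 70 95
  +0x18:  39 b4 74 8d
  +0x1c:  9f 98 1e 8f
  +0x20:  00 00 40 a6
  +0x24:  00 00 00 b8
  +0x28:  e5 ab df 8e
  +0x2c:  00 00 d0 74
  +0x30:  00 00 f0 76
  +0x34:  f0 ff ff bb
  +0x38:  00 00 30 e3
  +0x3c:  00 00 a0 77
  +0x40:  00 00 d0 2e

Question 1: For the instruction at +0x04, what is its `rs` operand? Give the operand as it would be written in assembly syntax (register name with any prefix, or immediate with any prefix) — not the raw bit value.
off 0x04: read 00 00 70 76 as little → 0x76700000
  op=0x76700000>>26=0x1d ⇒ lsr (RR)
  rd@[25:23]=0x4 ⇒ r4
  rs@[22:20]=0x7 ⇒ r7

r7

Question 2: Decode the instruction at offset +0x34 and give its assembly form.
goto $-16

[34] f0 ff ff bb → 0xbbfffff0
  op=0xbbfffff0>>26=0x2e ⇒ goto (J)
  imm@[25:0]=0x3fffff0 (s26→-16) ⇒ $-16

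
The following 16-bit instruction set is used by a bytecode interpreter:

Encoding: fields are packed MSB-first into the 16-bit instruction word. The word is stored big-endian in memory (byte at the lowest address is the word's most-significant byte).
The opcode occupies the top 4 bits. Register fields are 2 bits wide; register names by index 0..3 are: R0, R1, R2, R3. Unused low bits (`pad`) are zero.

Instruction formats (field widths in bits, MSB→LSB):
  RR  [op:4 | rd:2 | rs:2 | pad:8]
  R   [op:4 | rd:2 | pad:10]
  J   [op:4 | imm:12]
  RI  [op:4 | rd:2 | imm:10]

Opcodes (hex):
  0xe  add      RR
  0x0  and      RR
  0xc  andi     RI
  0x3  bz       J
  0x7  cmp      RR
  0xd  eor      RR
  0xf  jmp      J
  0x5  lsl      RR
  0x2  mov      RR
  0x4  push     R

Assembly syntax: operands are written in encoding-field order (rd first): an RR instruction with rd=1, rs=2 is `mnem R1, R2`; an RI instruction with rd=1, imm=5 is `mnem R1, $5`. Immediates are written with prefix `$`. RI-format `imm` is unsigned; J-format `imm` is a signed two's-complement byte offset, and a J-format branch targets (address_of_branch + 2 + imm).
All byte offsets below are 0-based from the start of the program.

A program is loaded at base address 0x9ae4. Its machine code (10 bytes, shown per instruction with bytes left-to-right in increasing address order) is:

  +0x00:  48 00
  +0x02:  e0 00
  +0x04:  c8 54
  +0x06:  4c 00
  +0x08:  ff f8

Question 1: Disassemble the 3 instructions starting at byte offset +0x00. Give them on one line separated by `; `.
push R2; add R0, R0; andi R2, $84

off 0x00: read 48 00 as big → 0x4800
  opcode bits[15:12]=0x4: push/R
  rd: (w>>10)&0x3=0x2 → R2
off 0x02: read e0 00 as big → 0xe000
  opcode bits[15:12]=0xe: add/RR
  rd: (w>>10)&0x3=0x0 → R0
  rs: (w>>8)&0x3=0x0 → R0
off 0x04: read c8 54 as big → 0xc854
  opcode bits[15:12]=0xc: andi/RI
  rd: (w>>10)&0x3=0x2 → R2
  imm: (w>>0)&0x3ff=0x54 → $84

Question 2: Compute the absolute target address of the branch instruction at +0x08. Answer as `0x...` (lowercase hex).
0x9ae6

off 0x08: read ff f8 as big → 0xfff8
  op=0xfff8>>12=0xf ⇒ jmp (J)
  imm: (w>>0)&0xfff=0xff8 (s12→-8) → $-8
  target = base 0x9ae4 + off 0x08 + 2 + imm -8 = 0x9ae6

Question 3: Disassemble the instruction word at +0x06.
off 0x06: read 4c 00 as big → 0x4c00
  top 4b → 0x4 → push [R]
  rd: (w>>10)&0x3=0x3 → R3

push R3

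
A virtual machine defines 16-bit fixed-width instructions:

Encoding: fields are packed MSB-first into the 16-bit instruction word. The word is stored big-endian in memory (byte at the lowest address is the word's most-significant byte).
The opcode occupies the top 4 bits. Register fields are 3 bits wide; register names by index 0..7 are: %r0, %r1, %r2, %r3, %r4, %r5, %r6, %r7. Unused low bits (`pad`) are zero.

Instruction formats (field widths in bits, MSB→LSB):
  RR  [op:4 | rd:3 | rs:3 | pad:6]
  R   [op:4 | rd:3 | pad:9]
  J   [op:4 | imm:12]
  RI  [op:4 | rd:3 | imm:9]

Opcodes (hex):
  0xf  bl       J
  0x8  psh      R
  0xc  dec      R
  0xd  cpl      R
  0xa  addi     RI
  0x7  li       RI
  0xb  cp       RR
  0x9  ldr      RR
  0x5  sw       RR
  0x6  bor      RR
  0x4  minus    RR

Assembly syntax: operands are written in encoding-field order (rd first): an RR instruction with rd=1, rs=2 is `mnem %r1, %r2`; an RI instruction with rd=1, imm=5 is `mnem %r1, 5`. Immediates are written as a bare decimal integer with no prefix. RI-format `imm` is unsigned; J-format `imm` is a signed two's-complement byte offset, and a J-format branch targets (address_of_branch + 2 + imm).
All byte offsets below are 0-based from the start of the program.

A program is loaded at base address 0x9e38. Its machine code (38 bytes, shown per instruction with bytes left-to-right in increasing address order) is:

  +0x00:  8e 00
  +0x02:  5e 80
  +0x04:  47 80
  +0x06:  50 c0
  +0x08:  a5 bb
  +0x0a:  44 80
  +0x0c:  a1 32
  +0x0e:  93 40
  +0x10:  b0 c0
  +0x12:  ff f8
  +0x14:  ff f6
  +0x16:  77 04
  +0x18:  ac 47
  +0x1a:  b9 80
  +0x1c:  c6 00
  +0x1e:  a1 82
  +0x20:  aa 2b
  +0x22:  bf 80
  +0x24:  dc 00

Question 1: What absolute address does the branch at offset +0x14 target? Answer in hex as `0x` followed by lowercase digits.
@+14  big-endian(ff f6) = 0xfff6
  op=0xfff6>>12=0xf ⇒ bl (J)
  [11:0] imm=4086 (s12→-10) = -10
  target = base 0x9e38 + off 0x14 + 2 + imm -10 = 0x9e44

0x9e44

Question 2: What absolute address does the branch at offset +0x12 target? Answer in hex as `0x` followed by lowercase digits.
+0x12: ff f8 ⇒ word 0xfff8 (big)
  top 4b → 0xf → bl [J]
  [11:0] imm=4088 (s12→-8) = -8
  target = base 0x9e38 + off 0x12 + 2 + imm -8 = 0x9e44

0x9e44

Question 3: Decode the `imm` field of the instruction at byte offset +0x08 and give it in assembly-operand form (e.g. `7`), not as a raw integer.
@+08  big-endian(a5 bb) = 0xa5bb
  top 4b → 0xa → addi [RI]
  rd@[11:9]=0x2 ⇒ %r2
  imm@[8:0]=0x1bb ⇒ 443

443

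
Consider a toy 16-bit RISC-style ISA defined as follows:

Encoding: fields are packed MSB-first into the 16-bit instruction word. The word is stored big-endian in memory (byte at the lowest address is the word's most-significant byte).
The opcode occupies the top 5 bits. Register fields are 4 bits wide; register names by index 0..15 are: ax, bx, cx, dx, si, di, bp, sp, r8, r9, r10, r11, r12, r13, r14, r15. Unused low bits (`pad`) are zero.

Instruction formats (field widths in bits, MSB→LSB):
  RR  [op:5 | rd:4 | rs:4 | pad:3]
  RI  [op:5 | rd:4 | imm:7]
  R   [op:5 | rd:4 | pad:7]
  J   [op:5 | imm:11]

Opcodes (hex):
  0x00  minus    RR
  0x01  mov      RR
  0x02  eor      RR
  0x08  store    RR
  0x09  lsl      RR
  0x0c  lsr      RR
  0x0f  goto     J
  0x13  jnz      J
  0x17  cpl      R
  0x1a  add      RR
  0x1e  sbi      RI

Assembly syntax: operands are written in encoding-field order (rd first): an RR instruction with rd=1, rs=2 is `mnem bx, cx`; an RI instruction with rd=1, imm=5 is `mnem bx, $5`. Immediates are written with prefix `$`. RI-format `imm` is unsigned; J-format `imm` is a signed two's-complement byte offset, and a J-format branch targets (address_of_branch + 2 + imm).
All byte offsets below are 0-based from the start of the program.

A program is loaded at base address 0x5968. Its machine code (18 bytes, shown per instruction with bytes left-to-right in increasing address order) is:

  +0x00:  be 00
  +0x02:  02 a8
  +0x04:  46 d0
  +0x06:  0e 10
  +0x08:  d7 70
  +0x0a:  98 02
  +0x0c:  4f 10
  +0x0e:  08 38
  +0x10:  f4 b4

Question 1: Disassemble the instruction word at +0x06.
[06] 0e 10 → 0x0e10
  opcode bits[15:11]=0x1: mov/RR
  rd: (w>>7)&0xf=0xc → r12
  rs: (w>>3)&0xf=0x2 → cx

mov r12, cx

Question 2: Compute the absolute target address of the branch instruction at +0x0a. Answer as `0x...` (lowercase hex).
0x5976

off 0x0a: read 98 02 as big → 0x9802
  op=0x9802>>11=0x13 ⇒ jnz (J)
  imm@[10:0]=0x2 ⇒ $2
  target = base 0x5968 + off 0x0a + 2 + imm 2 = 0x5976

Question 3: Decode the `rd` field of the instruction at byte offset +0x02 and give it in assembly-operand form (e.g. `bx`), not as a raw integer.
di

[02] 02 a8 → 0x02a8
  top 5b → 0x0 → minus [RR]
  rd@[10:7]=0x5 ⇒ di
  rs@[6:3]=0x5 ⇒ di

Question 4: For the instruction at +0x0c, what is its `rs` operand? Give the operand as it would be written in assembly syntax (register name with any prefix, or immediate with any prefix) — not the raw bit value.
off 0x0c: read 4f 10 as big → 0x4f10
  top 5b → 0x9 → lsl [RR]
  rd@[10:7]=0xe ⇒ r14
  rs@[6:3]=0x2 ⇒ cx

cx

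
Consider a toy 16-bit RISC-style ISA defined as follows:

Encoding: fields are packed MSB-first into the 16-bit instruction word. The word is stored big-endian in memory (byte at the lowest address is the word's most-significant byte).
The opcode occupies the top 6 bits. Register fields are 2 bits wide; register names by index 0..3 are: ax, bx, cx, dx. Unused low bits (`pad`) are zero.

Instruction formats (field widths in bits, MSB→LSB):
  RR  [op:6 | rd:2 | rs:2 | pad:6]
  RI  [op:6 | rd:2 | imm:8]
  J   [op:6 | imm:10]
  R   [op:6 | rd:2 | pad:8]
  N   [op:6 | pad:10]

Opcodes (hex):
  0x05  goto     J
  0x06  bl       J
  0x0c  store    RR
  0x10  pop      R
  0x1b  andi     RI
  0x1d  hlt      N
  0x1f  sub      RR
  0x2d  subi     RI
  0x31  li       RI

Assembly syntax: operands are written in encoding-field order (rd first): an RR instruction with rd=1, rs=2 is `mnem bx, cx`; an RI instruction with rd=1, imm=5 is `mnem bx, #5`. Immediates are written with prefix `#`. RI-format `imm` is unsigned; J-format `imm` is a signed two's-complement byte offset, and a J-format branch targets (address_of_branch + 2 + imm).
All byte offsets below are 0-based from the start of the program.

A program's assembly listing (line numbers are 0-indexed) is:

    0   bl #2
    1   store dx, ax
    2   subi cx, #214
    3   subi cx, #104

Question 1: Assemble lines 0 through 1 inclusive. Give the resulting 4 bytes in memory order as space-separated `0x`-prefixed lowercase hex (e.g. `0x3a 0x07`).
line 0 (bl): pack op=0x6:6|imm=2:10 = 0x1802; big→ 18 02
line 1 (store): pack op=0xc:6|rd=3:2|rs=0:2|pad=0:6 = 0x3300; big→ 33 00

0x18 0x02 0x33 0x00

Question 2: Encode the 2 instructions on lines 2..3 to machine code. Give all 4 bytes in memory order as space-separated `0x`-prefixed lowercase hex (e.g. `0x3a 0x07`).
0xb6 0xd6 0xb6 0x68

line 2 (subi): pack op=0x2d:6|rd=2:2|imm=214:8 = 0xb6d6; big→ b6 d6
line 3 (subi): pack op=0x2d:6|rd=2:2|imm=104:8 = 0xb668; big→ b6 68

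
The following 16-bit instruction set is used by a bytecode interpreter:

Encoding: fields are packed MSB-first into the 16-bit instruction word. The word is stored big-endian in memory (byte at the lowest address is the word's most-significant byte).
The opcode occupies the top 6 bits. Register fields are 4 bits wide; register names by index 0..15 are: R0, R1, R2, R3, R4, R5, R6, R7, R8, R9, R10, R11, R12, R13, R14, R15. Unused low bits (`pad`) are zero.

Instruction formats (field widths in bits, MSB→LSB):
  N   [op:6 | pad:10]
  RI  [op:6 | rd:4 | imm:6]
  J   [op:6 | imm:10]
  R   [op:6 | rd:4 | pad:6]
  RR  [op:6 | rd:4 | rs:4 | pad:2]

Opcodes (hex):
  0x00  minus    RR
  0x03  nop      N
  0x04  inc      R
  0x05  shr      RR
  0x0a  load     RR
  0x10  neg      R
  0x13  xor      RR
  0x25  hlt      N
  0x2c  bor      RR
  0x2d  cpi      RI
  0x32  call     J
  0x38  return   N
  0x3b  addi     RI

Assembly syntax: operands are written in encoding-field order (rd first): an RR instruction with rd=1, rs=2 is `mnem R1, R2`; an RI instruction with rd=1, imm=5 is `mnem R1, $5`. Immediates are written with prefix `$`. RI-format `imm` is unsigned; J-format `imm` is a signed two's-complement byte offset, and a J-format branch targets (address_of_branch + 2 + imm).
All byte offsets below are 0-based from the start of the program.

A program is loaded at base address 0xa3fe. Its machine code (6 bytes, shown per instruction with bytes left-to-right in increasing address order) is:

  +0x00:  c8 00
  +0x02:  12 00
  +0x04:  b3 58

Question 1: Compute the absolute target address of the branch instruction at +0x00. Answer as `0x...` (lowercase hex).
off 0x00: read c8 00 as big → 0xc800
  op=0xc800>>10=0x32 ⇒ call (J)
  [9:0] imm=0 = $0
  target = base 0xa3fe + off 0x00 + 2 + imm 0 = 0xa400

0xa400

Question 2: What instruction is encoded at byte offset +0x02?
@+02  big-endian(12 00) = 0x1200
  top 6b → 0x4 → inc [R]
  [9:6] rd=8 = R8

inc R8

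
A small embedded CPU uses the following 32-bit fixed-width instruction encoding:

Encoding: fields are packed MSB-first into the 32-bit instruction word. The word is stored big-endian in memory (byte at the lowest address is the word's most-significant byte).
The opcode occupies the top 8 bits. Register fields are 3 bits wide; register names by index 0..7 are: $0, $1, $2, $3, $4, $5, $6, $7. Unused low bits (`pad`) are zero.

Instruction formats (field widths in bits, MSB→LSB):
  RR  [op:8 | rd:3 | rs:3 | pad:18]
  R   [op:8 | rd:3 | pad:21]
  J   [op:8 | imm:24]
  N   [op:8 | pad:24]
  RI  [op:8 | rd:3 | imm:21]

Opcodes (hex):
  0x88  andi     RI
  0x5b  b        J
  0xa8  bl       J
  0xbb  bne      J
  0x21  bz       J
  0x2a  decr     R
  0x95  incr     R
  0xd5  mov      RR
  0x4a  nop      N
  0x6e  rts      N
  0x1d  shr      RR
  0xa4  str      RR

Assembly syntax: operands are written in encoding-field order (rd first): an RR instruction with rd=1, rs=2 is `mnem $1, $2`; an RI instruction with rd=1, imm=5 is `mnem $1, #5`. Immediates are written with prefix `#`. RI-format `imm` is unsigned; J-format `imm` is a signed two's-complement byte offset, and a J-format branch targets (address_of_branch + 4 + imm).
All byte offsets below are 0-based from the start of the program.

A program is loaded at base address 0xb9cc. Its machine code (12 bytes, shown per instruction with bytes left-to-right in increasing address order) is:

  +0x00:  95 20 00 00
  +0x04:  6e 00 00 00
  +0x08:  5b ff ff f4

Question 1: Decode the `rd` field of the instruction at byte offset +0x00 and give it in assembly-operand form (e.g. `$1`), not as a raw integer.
$1

off 0x00: read 95 20 00 00 as big → 0x95200000
  op=0x95200000>>24=0x95 ⇒ incr (R)
  [23:21] rd=1 = $1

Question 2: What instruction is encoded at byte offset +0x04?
+0x04: 6e 00 00 00 ⇒ word 0x6e000000 (big)
  top 8b → 0x6e → rts [N]

rts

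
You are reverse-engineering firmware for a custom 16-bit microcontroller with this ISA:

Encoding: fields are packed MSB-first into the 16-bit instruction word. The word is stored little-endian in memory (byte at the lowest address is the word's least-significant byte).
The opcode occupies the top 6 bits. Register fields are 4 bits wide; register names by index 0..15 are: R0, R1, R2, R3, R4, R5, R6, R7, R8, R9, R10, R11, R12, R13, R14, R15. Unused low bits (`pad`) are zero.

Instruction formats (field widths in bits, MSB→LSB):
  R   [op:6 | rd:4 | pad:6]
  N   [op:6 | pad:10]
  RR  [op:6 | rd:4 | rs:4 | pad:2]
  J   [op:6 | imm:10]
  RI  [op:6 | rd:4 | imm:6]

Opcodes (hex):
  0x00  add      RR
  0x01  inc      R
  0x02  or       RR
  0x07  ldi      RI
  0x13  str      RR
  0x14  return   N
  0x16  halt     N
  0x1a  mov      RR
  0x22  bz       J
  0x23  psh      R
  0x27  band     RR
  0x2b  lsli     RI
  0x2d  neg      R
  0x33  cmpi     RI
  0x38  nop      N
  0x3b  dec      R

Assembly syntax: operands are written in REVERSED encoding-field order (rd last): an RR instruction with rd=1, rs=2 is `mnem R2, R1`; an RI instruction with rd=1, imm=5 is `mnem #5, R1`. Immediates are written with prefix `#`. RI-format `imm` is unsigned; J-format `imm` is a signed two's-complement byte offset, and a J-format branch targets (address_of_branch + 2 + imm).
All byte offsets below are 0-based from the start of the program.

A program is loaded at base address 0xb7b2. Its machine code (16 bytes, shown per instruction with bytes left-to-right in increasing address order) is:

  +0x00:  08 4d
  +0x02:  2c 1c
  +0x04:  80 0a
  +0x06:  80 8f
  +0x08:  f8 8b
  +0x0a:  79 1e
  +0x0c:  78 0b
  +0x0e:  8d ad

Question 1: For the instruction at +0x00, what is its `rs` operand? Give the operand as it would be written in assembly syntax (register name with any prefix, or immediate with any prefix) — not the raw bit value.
+0x00: 08 4d ⇒ word 0x4d08 (little)
  opcode bits[15:10]=0x13: str/RR
  rd@[9:6]=0x4 ⇒ R4
  rs@[5:2]=0x2 ⇒ R2

R2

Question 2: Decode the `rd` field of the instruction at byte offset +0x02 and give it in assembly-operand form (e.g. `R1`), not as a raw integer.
off 0x02: read 2c 1c as little → 0x1c2c
  op=0x1c2c>>10=0x7 ⇒ ldi (RI)
  rd@[9:6]=0x0 ⇒ R0
  imm@[5:0]=0x2c ⇒ #44

R0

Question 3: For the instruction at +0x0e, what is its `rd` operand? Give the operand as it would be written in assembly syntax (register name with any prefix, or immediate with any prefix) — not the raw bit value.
[0e] 8d ad → 0xad8d
  op=0xad8d>>10=0x2b ⇒ lsli (RI)
  rd: (w>>6)&0xf=0x6 → R6
  imm: (w>>0)&0x3f=0xd → #13

R6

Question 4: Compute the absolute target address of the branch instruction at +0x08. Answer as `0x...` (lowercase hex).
0xb7b4

@+08  little-endian(f8 8b) = 0x8bf8
  op=0x8bf8>>10=0x22 ⇒ bz (J)
  imm: (w>>0)&0x3ff=0x3f8 (s10→-8) → #-8
  target = base 0xb7b2 + off 0x08 + 2 + imm -8 = 0xb7b4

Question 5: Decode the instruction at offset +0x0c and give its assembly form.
off 0x0c: read 78 0b as little → 0x0b78
  top 6b → 0x2 → or [RR]
  rd@[9:6]=0xd ⇒ R13
  rs@[5:2]=0xe ⇒ R14

or R14, R13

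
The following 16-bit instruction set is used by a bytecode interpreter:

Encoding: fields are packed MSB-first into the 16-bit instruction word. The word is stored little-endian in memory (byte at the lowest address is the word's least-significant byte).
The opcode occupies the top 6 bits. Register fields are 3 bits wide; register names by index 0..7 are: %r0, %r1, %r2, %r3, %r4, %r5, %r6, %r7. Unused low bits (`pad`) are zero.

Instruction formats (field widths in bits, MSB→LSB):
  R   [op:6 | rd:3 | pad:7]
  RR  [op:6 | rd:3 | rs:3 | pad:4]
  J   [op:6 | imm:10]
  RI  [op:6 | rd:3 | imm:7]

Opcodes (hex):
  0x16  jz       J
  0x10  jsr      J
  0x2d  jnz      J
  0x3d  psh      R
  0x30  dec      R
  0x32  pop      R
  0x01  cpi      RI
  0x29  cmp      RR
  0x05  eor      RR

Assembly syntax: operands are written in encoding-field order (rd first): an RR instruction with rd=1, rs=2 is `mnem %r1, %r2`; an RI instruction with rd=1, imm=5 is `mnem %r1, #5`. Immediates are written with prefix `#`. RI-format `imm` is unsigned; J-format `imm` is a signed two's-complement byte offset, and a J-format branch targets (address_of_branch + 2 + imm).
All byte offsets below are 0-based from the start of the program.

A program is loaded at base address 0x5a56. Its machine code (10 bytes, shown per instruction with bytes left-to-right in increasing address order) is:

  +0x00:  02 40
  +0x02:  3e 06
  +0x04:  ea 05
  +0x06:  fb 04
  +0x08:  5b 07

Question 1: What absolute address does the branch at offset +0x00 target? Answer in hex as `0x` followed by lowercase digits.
[00] 02 40 → 0x4002
  top 6b → 0x10 → jsr [J]
  [9:0] imm=2 = #2
  target = base 0x5a56 + off 0x00 + 2 + imm 2 = 0x5a5a

0x5a5a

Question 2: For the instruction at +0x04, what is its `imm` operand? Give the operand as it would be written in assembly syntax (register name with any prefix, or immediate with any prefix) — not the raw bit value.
@+04  little-endian(ea 05) = 0x05ea
  op=0x05ea>>10=0x1 ⇒ cpi (RI)
  rd: (w>>7)&0x7=0x3 → %r3
  imm: (w>>0)&0x7f=0x6a → #106

#106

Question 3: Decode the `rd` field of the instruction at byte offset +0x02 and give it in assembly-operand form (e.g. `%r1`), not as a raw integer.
%r4

off 0x02: read 3e 06 as little → 0x063e
  op=0x063e>>10=0x1 ⇒ cpi (RI)
  rd: (w>>7)&0x7=0x4 → %r4
  imm: (w>>0)&0x7f=0x3e → #62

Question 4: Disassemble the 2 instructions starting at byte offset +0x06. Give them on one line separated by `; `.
cpi %r1, #123; cpi %r6, #91

+0x06: fb 04 ⇒ word 0x04fb (little)
  op=0x04fb>>10=0x1 ⇒ cpi (RI)
  rd: (w>>7)&0x7=0x1 → %r1
  imm: (w>>0)&0x7f=0x7b → #123
+0x08: 5b 07 ⇒ word 0x075b (little)
  op=0x075b>>10=0x1 ⇒ cpi (RI)
  rd: (w>>7)&0x7=0x6 → %r6
  imm: (w>>0)&0x7f=0x5b → #91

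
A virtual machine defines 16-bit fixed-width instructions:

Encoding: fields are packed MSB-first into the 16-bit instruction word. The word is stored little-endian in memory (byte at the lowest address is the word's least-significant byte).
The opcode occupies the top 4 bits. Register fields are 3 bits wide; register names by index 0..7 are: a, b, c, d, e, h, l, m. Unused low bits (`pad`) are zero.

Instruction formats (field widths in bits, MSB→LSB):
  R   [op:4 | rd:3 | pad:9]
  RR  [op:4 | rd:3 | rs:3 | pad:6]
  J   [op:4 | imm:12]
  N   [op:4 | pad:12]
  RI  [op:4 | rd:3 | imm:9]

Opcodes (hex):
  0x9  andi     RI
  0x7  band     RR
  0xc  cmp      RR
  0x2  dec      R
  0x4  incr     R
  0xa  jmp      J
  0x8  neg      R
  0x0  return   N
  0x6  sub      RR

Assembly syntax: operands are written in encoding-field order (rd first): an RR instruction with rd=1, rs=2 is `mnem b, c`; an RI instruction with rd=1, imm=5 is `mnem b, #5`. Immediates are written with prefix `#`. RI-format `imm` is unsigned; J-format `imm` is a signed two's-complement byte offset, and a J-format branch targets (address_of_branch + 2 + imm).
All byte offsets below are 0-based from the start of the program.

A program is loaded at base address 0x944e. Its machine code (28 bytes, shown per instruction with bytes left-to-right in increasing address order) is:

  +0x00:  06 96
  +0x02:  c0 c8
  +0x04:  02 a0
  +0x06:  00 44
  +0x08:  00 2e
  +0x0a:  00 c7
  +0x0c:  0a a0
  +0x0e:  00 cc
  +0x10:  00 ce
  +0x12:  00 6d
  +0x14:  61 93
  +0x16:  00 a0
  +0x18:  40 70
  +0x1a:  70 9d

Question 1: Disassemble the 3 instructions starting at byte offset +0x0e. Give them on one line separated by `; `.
@+0e  little-endian(00 cc) = 0xcc00
  top 4b → 0xc → cmp [RR]
  [11:9] rd=6 = l
  [8:6] rs=0 = a
@+10  little-endian(00 ce) = 0xce00
  top 4b → 0xc → cmp [RR]
  [11:9] rd=7 = m
  [8:6] rs=0 = a
@+12  little-endian(00 6d) = 0x6d00
  top 4b → 0x6 → sub [RR]
  [11:9] rd=6 = l
  [8:6] rs=4 = e

cmp l, a; cmp m, a; sub l, e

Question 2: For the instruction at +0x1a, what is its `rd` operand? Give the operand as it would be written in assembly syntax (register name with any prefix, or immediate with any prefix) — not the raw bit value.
l

[1a] 70 9d → 0x9d70
  op=0x9d70>>12=0x9 ⇒ andi (RI)
  [11:9] rd=6 = l
  [8:0] imm=368 = #368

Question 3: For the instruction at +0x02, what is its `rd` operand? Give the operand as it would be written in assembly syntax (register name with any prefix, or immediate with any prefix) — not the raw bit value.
e

@+02  little-endian(c0 c8) = 0xc8c0
  top 4b → 0xc → cmp [RR]
  rd@[11:9]=0x4 ⇒ e
  rs@[8:6]=0x3 ⇒ d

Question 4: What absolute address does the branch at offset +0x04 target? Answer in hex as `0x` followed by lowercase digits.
0x9456

[04] 02 a0 → 0xa002
  opcode bits[15:12]=0xa: jmp/J
  [11:0] imm=2 = #2
  target = base 0x944e + off 0x04 + 2 + imm 2 = 0x9456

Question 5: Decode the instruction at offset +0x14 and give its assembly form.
[14] 61 93 → 0x9361
  op=0x9361>>12=0x9 ⇒ andi (RI)
  rd: (w>>9)&0x7=0x1 → b
  imm: (w>>0)&0x1ff=0x161 → #353

andi b, #353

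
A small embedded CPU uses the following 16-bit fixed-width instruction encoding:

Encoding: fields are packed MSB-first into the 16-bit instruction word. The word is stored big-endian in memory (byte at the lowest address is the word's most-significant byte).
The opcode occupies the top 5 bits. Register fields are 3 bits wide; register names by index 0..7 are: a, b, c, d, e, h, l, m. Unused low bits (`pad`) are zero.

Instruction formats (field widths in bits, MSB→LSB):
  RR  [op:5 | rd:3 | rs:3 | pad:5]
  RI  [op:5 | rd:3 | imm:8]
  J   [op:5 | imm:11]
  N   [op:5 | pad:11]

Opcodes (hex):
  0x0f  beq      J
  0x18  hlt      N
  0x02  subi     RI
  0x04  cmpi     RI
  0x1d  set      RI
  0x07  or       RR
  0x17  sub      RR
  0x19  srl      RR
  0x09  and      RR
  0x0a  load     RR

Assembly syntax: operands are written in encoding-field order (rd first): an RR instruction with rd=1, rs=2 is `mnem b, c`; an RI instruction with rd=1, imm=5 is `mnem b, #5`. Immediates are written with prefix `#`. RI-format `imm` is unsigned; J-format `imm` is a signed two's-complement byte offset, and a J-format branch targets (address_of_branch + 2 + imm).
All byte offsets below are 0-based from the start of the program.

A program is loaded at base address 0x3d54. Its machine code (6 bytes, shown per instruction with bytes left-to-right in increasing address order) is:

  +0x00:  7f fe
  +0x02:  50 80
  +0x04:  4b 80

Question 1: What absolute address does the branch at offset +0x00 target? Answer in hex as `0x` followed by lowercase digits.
off 0x00: read 7f fe as big → 0x7ffe
  opcode bits[15:11]=0xf: beq/J
  imm: (w>>0)&0x7ff=0x7fe (s11→-2) → #-2
  target = base 0x3d54 + off 0x00 + 2 + imm -2 = 0x3d54

0x3d54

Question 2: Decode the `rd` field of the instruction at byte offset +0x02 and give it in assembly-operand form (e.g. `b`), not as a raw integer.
a

[02] 50 80 → 0x5080
  op=0x5080>>11=0xa ⇒ load (RR)
  [10:8] rd=0 = a
  [7:5] rs=4 = e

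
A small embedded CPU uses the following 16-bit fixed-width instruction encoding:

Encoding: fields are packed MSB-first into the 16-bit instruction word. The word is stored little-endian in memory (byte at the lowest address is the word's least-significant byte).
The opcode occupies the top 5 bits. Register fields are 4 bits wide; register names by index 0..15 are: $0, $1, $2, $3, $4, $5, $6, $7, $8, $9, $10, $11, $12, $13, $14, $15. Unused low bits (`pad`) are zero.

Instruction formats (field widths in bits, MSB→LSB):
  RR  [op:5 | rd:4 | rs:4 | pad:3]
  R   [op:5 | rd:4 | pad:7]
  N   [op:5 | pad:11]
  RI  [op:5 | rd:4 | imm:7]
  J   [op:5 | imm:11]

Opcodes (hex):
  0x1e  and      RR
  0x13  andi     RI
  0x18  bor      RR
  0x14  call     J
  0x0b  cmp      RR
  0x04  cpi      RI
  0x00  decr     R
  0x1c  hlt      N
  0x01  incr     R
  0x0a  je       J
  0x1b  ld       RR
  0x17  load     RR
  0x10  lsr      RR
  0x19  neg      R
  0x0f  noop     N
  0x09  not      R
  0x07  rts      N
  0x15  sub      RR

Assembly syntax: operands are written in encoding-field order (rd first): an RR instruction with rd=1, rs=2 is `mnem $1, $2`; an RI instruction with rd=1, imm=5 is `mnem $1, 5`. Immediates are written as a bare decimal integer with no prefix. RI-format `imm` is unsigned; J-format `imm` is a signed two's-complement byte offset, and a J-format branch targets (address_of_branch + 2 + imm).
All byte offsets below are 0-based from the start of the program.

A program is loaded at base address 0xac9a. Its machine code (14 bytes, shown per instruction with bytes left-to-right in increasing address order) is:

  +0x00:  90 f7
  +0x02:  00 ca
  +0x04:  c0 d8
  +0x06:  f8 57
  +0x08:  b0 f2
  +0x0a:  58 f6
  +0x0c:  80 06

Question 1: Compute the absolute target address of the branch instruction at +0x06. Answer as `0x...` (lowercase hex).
[06] f8 57 → 0x57f8
  op=0x57f8>>11=0xa ⇒ je (J)
  imm@[10:0]=0x7f8 (s11→-8) ⇒ -8
  target = base 0xac9a + off 0x06 + 2 + imm -8 = 0xac9a

0xac9a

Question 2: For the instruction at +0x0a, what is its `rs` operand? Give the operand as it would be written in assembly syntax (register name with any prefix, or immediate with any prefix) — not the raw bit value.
off 0x0a: read 58 f6 as little → 0xf658
  top 5b → 0x1e → and [RR]
  rd@[10:7]=0xc ⇒ $12
  rs@[6:3]=0xb ⇒ $11

$11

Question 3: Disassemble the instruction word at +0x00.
+0x00: 90 f7 ⇒ word 0xf790 (little)
  top 5b → 0x1e → and [RR]
  rd@[10:7]=0xf ⇒ $15
  rs@[6:3]=0x2 ⇒ $2

and $15, $2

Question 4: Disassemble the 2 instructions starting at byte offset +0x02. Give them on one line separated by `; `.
neg $4; ld $1, $8

+0x02: 00 ca ⇒ word 0xca00 (little)
  op=0xca00>>11=0x19 ⇒ neg (R)
  rd@[10:7]=0x4 ⇒ $4
+0x04: c0 d8 ⇒ word 0xd8c0 (little)
  op=0xd8c0>>11=0x1b ⇒ ld (RR)
  rd@[10:7]=0x1 ⇒ $1
  rs@[6:3]=0x8 ⇒ $8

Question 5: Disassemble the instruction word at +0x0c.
decr $13

@+0c  little-endian(80 06) = 0x0680
  opcode bits[15:11]=0x0: decr/R
  rd@[10:7]=0xd ⇒ $13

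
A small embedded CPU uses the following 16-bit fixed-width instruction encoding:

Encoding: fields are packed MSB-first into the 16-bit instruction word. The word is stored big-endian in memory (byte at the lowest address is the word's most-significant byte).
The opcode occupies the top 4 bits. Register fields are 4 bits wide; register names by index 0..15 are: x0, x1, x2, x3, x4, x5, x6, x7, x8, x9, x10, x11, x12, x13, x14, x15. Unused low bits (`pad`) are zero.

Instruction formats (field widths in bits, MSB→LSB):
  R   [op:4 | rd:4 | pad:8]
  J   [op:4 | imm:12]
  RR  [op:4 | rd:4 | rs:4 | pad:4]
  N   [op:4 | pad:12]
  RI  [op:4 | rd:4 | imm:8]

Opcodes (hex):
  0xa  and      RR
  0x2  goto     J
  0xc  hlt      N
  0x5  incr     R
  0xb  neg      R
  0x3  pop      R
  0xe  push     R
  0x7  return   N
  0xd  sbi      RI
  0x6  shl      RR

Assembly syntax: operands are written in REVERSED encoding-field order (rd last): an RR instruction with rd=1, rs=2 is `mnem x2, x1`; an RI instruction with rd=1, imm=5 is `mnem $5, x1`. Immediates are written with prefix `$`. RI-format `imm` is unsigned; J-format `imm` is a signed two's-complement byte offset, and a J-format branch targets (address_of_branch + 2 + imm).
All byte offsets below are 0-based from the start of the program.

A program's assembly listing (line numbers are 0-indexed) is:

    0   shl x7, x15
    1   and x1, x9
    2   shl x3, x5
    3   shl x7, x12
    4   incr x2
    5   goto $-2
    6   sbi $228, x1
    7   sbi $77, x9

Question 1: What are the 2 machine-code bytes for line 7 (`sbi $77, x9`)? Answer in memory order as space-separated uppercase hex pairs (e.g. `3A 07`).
L7: sbi op=0xd:4|rd=9:4|imm=77:8 ⇒ 0xd94d ⇒ big d9 4d

D9 4D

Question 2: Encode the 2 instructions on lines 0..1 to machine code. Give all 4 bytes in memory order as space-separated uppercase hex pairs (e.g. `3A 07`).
6F 70 A9 10

L0: shl op=0x6:4|rd=15:4|rs=7:4|pad=0:4 ⇒ 0x6f70 ⇒ big 6f 70
L1: and op=0xa:4|rd=9:4|rs=1:4|pad=0:4 ⇒ 0xa910 ⇒ big a9 10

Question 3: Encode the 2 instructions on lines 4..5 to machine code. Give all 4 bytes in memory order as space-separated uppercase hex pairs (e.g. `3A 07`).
52 00 2F FE

4. incr fields op=0x5:4|rd=2:4|pad=0:8 → word 5200h → 52 00
5. goto fields op=0x2:4|imm=-2:12 → word 2ffeh → 2f fe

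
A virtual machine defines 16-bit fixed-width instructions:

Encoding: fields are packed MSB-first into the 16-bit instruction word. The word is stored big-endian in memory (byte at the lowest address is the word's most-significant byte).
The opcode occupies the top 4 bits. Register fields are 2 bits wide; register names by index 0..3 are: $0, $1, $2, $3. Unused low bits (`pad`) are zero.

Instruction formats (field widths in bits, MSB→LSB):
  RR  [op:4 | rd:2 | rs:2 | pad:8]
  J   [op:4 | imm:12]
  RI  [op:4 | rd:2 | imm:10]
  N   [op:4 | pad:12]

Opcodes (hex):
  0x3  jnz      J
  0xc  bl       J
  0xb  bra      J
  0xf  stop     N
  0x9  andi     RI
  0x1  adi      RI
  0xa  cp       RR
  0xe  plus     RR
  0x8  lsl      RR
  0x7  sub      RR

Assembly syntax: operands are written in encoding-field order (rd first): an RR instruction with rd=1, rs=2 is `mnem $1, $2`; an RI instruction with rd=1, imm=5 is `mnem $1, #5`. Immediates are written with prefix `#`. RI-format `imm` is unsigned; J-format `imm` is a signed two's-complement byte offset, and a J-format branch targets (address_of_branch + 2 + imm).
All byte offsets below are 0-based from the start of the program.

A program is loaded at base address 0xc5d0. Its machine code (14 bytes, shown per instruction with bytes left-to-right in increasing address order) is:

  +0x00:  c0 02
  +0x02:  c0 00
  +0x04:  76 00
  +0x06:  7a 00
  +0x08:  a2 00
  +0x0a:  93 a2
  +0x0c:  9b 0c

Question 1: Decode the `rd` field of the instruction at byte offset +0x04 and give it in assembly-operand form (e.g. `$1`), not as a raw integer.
$1

off 0x04: read 76 00 as big → 0x7600
  opcode bits[15:12]=0x7: sub/RR
  [11:10] rd=1 = $1
  [9:8] rs=2 = $2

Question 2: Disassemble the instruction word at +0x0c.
[0c] 9b 0c → 0x9b0c
  op=0x9b0c>>12=0x9 ⇒ andi (RI)
  [11:10] rd=2 = $2
  [9:0] imm=780 = #780

andi $2, #780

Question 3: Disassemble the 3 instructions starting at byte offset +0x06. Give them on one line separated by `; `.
sub $2, $2; cp $0, $2; andi $0, #930

+0x06: 7a 00 ⇒ word 0x7a00 (big)
  top 4b → 0x7 → sub [RR]
  rd: (w>>10)&0x3=0x2 → $2
  rs: (w>>8)&0x3=0x2 → $2
+0x08: a2 00 ⇒ word 0xa200 (big)
  top 4b → 0xa → cp [RR]
  rd: (w>>10)&0x3=0x0 → $0
  rs: (w>>8)&0x3=0x2 → $2
+0x0a: 93 a2 ⇒ word 0x93a2 (big)
  top 4b → 0x9 → andi [RI]
  rd: (w>>10)&0x3=0x0 → $0
  imm: (w>>0)&0x3ff=0x3a2 → #930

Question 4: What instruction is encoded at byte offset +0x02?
+0x02: c0 00 ⇒ word 0xc000 (big)
  op=0xc000>>12=0xc ⇒ bl (J)
  imm: (w>>0)&0xfff=0x0 → #0

bl #0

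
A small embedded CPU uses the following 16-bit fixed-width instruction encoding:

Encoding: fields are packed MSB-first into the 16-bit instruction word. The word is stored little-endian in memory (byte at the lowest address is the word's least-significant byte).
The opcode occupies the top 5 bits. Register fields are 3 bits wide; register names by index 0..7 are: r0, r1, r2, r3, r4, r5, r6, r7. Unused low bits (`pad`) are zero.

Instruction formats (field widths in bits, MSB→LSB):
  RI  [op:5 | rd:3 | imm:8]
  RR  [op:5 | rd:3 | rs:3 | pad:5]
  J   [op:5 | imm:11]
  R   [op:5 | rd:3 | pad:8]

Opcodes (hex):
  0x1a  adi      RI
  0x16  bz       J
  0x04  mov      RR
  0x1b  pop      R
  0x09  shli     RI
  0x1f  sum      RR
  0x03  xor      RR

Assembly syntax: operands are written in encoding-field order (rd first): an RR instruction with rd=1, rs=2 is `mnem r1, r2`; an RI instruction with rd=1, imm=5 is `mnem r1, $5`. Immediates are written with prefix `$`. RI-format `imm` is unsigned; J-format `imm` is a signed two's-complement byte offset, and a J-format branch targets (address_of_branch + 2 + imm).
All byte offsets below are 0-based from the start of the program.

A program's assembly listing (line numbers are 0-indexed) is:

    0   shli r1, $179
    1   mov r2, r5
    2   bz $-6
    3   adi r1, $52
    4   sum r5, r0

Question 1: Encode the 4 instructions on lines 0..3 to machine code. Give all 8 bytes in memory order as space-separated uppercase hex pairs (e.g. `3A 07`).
B3 49 A0 22 FA B7 34 D1

L0: shli op=0x9:5|rd=1:3|imm=179:8 ⇒ 0x49b3 ⇒ little b3 49
L1: mov op=0x4:5|rd=2:3|rs=5:3|pad=0:5 ⇒ 0x22a0 ⇒ little a0 22
L2: bz op=0x16:5|imm=-6:11 ⇒ 0xb7fa ⇒ little fa b7
L3: adi op=0x1a:5|rd=1:3|imm=52:8 ⇒ 0xd134 ⇒ little 34 d1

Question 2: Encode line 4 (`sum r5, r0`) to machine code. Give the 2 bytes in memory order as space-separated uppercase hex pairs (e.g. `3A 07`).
line 4 (sum): pack op=0x1f:5|rd=5:3|rs=0:3|pad=0:5 = 0xfd00; little→ 00 fd

00 FD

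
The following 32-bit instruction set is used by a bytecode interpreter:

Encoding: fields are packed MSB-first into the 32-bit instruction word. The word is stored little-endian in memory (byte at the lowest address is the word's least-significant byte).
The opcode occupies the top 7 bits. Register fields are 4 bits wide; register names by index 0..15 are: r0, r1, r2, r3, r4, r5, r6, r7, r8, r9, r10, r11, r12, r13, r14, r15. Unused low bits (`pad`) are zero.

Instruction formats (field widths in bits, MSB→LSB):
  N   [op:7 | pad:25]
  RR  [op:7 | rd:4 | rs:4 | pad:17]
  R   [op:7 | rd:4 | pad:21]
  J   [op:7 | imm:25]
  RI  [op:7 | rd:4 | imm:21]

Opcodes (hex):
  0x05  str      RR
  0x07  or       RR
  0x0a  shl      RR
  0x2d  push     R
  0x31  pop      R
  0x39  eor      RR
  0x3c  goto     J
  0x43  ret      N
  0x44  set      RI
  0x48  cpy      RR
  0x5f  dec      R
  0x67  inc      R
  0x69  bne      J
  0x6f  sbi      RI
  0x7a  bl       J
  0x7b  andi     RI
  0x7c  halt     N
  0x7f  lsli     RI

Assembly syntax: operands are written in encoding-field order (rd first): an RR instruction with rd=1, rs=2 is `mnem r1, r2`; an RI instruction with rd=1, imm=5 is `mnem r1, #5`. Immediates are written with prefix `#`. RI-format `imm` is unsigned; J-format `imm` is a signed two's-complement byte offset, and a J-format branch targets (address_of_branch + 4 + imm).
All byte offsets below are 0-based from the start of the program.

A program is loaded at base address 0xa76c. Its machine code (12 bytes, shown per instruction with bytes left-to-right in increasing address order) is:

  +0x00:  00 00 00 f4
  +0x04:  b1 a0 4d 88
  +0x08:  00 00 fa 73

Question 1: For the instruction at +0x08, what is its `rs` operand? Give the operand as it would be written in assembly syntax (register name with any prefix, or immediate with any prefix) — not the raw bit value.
r13

@+08  little-endian(00 00 fa 73) = 0x73fa0000
  top 7b → 0x39 → eor [RR]
  [24:21] rd=15 = r15
  [20:17] rs=13 = r13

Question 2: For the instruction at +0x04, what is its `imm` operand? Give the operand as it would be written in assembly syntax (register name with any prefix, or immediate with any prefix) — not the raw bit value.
[04] b1 a0 4d 88 → 0x884da0b1
  top 7b → 0x44 → set [RI]
  [24:21] rd=2 = r2
  [20:0] imm=893105 = #893105

#893105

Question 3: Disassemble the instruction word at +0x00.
bl #0

[00] 00 00 00 f4 → 0xf4000000
  opcode bits[31:25]=0x7a: bl/J
  imm@[24:0]=0x0 ⇒ #0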